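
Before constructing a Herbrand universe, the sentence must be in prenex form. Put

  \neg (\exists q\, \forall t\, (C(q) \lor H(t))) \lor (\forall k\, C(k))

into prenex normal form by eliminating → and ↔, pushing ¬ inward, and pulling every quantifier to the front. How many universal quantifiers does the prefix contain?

Move each ¬ inward, flipping quantifiers it crosses:
  (\forall q\, \exists t\, (\neg C(q) \land \neg H(t))) \lor (\forall k\, C(k))
All bound variables are already distinct, so no renaming is needed.
Pull the quantifiers to the front (each side's bound variable is not free in the other side):
  \forall q\, \exists t\, \forall k\, (\neg C(q) \land \neg H(t) \lor C(k))
The prefix is \forall q \exists t \forall k: 2 universal, 1 existential.

2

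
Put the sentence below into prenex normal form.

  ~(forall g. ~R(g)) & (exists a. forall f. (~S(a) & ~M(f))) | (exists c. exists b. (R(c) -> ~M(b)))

Eliminate → and ↔ using ¬ and ∨.
  ~(forall g. ~R(g)) & (exists a. forall f. (~S(a) & ~M(f))) | (exists c. exists b. (~R(c) | ~M(b)))
Push ¬ through the quantifiers and connectives to reach negation normal form:
  (exists g. R(g)) & (exists a. forall f. (~S(a) & ~M(f))) | (exists c. exists b. (~R(c) | ~M(b)))
Pull the quantifiers to the front (each side's bound variable is not free in the other side):
  exists g. exists a. forall f. exists c. exists b. (R(g) & ~S(a) & ~M(f) | ~R(c) | ~M(b))

exists g. exists a. forall f. exists c. exists b. (R(g) & ~S(a) & ~M(f) | ~R(c) | ~M(b))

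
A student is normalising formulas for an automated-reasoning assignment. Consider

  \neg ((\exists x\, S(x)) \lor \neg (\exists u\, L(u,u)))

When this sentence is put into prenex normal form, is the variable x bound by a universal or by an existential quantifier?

universal

Push ¬ through the quantifiers and connectives to reach negation normal form:
  (\forall x\, \neg S(x)) \land (\exists u\, L(u,u))
All bound variables are already distinct, so no renaming is needed.
Finally move all quantifiers to the prefix:
  \forall x\, \exists u\, (\neg S(x) \land L(u,u))
The quantifier \exists x sits under an odd number of negations, so it flips to \forall x.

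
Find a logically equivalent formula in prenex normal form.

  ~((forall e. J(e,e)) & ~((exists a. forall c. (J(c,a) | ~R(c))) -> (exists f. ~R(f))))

exists e. forall a. exists c. exists f. (~J(e,e) | ~J(c,a) & R(c) | ~R(f))

Eliminate → and ↔ using ¬ and ∨.
  ~((forall e. J(e,e)) & ~(~(exists a. forall c. (J(c,a) | ~R(c))) | (exists f. ~R(f))))
Drive negations inward (¬∀x A ≡ ∃x ¬A, ¬∃x A ≡ ∀x ¬A, De Morgan for ∧/∨):
  (exists e. ~J(e,e)) | (forall a. exists c. (~J(c,a) & R(c))) | (exists f. ~R(f))
All bound variables are already distinct, so no renaming is needed.
Finally move all quantifiers to the prefix:
  exists e. forall a. exists c. exists f. (~J(e,e) | ~J(c,a) & R(c) | ~R(f))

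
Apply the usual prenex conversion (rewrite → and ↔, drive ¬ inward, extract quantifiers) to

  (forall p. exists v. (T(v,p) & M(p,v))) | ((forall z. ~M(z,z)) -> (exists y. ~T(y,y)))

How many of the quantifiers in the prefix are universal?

Eliminate → and ↔ using ¬ and ∨.
  (forall p. exists v. (T(v,p) & M(p,v))) | ~(forall z. ~M(z,z)) | (exists y. ~T(y,y))
Move each ¬ inward, flipping quantifiers it crosses:
  (forall p. exists v. (T(v,p) & M(p,v))) | (exists z. M(z,z)) | (exists y. ~T(y,y))
All bound variables are already distinct, so no renaming is needed.
Pull the quantifiers to the front (each side's bound variable is not free in the other side):
  forall p. exists v. exists z. exists y. (T(v,p) & M(p,v) | M(z,z) | ~T(y,y))
The prefix is forall p exists v exists z exists y: 1 universal, 3 existential.

1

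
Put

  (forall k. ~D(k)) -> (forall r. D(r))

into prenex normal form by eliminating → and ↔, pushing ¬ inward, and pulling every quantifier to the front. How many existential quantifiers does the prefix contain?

First replace A → B with ¬A ∨ B.
  ~(forall k. ~D(k)) | (forall r. D(r))
Push ¬ through the quantifiers and connectives to reach negation normal form:
  (exists k. D(k)) | (forall r. D(r))
All bound variables are already distinct, so no renaming is needed.
Pull the quantifiers to the front (each side's bound variable is not free in the other side):
  exists k. forall r. (D(k) | D(r))
The prefix is exists k forall r: 1 universal, 1 existential.

1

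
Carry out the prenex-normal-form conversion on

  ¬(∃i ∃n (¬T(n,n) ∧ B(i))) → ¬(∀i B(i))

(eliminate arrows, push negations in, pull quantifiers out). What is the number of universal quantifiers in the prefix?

First replace A → B with ¬A ∨ B.
  ¬¬(∃i ∃n (¬T(n,n) ∧ B(i))) ∨ ¬(∀i B(i))
Drive negations inward (¬∀x A ≡ ∃x ¬A, ¬∃x A ≡ ∀x ¬A, De Morgan for ∧/∨):
  (∃i ∃n (¬T(n,n) ∧ B(i))) ∨ (∃i ¬B(i))
Give each quantifier a distinct variable: i↦v1.
  (∃i ∃n (¬T(n,n) ∧ B(i))) ∨ (∃v1 ¬B(v1))
Finally move all quantifiers to the prefix:
  ∃i ∃n ∃v1 (¬T(n,n) ∧ B(i) ∨ ¬B(v1))
The prefix is ∃i ∃n ∃v1: 0 universal, 3 existential.

0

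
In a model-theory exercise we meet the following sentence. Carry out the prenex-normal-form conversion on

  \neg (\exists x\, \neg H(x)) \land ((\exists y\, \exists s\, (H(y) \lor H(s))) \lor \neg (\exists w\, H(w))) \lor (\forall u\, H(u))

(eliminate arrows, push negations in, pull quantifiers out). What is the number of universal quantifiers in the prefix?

Drive negations inward (¬∀x A ≡ ∃x ¬A, ¬∃x A ≡ ∀x ¬A, De Morgan for ∧/∨):
  (\forall x\, H(x)) \land ((\exists y\, \exists s\, (H(y) \lor H(s))) \lor (\forall w\, \neg H(w))) \lor (\forall u\, H(u))
All bound variables are already distinct, so no renaming is needed.
Extract every quantifier outward, since the variables are now distinct and don't occur free across branches:
  \forall x\, \exists y\, \exists s\, \forall w\, \forall u\, (H(x) \land (H(y) \lor H(s) \lor \neg H(w)) \lor H(u))
The prefix is \forall x \exists y \exists s \forall w \forall u: 3 universal, 2 existential.

3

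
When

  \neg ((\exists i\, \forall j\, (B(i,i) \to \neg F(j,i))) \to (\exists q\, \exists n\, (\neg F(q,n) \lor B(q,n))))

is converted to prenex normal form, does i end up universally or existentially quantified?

Eliminate → and ↔ using ¬ and ∨.
  \neg (\neg (\exists i\, \forall j\, (\neg B(i,i) \lor \neg F(j,i))) \lor (\exists q\, \exists n\, (\neg F(q,n) \lor B(q,n))))
Push ¬ through the quantifiers and connectives to reach negation normal form:
  (\exists i\, \forall j\, (\neg B(i,i) \lor \neg F(j,i))) \land (\forall q\, \forall n\, (F(q,n) \land \neg B(q,n)))
All bound variables are already distinct, so no renaming is needed.
Extract every quantifier outward, since the variables are now distinct and don't occur free across branches:
  \exists i\, \forall j\, \forall q\, \forall n\, ((\neg B(i,i) \lor \neg F(j,i)) \land F(q,n) \land \neg B(q,n))
The quantifier \exists i sits under an even number of negations (counting the antecedent side of each →), so it remains existential.

existential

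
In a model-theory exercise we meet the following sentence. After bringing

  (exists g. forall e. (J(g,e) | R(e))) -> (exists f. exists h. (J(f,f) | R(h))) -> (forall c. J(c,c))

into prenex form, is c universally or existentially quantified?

universal

Rewrite implications/biconditionals: A → B as ¬A ∨ B.
  ~(exists g. forall e. (J(g,e) | R(e))) | ~(exists f. exists h. (J(f,f) | R(h))) | (forall c. J(c,c))
Move each ¬ inward, flipping quantifiers it crosses:
  (forall g. exists e. (~J(g,e) & ~R(e))) | (forall f. forall h. (~J(f,f) & ~R(h))) | (forall c. J(c,c))
Pull the quantifiers to the front (each side's bound variable is not free in the other side):
  forall g. exists e. forall f. forall h. forall c. (~J(g,e) & ~R(e) | ~J(f,f) & ~R(h) | J(c,c))
The quantifier forall c sits under an even number of negations (counting the antecedent side of each →), so it remains universal.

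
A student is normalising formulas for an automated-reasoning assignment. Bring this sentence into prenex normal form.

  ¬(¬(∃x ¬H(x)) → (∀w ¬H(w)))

∀x ∃w (H(x) ∧ H(w))

Eliminate → and ↔ using ¬ and ∨.
  ¬(¬¬(∃x ¬H(x)) ∨ (∀w ¬H(w)))
Drive negations inward (¬∀x A ≡ ∃x ¬A, ¬∃x A ≡ ∀x ¬A, De Morgan for ∧/∨):
  (∀x H(x)) ∧ (∃w H(w))
All bound variables are already distinct, so no renaming is needed.
Finally move all quantifiers to the prefix:
  ∀x ∃w (H(x) ∧ H(w))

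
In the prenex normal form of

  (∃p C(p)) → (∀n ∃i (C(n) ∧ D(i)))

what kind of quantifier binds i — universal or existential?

First replace A → B with ¬A ∨ B.
  ¬(∃p C(p)) ∨ (∀n ∃i (C(n) ∧ D(i)))
Push ¬ through the quantifiers and connectives to reach negation normal form:
  (∀p ¬C(p)) ∨ (∀n ∃i (C(n) ∧ D(i)))
Extract every quantifier outward, since the variables are now distinct and don't occur free across branches:
  ∀p ∀n ∃i (¬C(p) ∨ C(n) ∧ D(i))
The quantifier ∃i sits under an even number of negations (counting the antecedent side of each →), so it remains existential.

existential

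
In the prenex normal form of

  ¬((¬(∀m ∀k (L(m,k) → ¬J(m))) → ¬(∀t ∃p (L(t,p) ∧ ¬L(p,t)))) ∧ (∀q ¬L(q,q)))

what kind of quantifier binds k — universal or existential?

existential

First replace A → B with ¬A ∨ B.
  ¬((¬¬(∀m ∀k (¬L(m,k) ∨ ¬J(m))) ∨ ¬(∀t ∃p (L(t,p) ∧ ¬L(p,t)))) ∧ (∀q ¬L(q,q)))
Push ¬ through the quantifiers and connectives to reach negation normal form:
  (∃m ∃k (L(m,k) ∧ J(m))) ∧ (∀t ∃p (L(t,p) ∧ ¬L(p,t))) ∨ (∃q L(q,q))
All bound variables are already distinct, so no renaming is needed.
Pull the quantifiers to the front (each side's bound variable is not free in the other side):
  ∃m ∃k ∀t ∃p ∃q (L(m,k) ∧ J(m) ∧ L(t,p) ∧ ¬L(p,t) ∨ L(q,q))
The quantifier ∀k sits under an odd number of negations (counting the antecedent side of each →), so it flips to ∃k.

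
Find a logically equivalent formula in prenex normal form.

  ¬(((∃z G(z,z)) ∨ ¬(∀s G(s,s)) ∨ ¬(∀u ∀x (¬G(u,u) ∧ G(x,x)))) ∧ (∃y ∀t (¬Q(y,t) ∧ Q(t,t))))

∀z ∀s ∀u ∀x ∀y ∃t (¬G(z,z) ∧ G(s,s) ∧ ¬G(u,u) ∧ G(x,x) ∨ Q(y,t) ∨ ¬Q(t,t))

Move each ¬ inward, flipping quantifiers it crosses:
  (∀z ¬G(z,z)) ∧ (∀s G(s,s)) ∧ (∀u ∀x (¬G(u,u) ∧ G(x,x))) ∨ (∀y ∃t (Q(y,t) ∨ ¬Q(t,t)))
All bound variables are already distinct, so no renaming is needed.
Pull the quantifiers to the front (each side's bound variable is not free in the other side):
  ∀z ∀s ∀u ∀x ∀y ∃t (¬G(z,z) ∧ G(s,s) ∧ ¬G(u,u) ∧ G(x,x) ∨ Q(y,t) ∨ ¬Q(t,t))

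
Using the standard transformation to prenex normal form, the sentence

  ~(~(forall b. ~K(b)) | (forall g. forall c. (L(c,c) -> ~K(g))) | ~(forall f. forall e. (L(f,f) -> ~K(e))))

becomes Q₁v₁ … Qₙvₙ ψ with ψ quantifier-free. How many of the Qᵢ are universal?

3

Rewrite implications/biconditionals: A → B as ¬A ∨ B.
  ~(~(forall b. ~K(b)) | (forall g. forall c. (~L(c,c) | ~K(g))) | ~(forall f. forall e. (~L(f,f) | ~K(e))))
Move each ¬ inward, flipping quantifiers it crosses:
  (forall b. ~K(b)) & (exists g. exists c. (L(c,c) & K(g))) & (forall f. forall e. (~L(f,f) | ~K(e)))
All bound variables are already distinct, so no renaming is needed.
Extract every quantifier outward, since the variables are now distinct and don't occur free across branches:
  forall b. exists g. exists c. forall f. forall e. (~K(b) & L(c,c) & K(g) & (~L(f,f) | ~K(e)))
The prefix is forall b exists g exists c forall f forall e: 3 universal, 2 existential.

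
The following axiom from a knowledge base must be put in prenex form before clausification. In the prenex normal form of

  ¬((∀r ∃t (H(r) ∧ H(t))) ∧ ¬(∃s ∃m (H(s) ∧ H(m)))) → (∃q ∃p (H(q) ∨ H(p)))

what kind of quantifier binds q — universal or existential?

existential

Rewrite implications/biconditionals: A → B as ¬A ∨ B.
  ¬¬((∀r ∃t (H(r) ∧ H(t))) ∧ ¬(∃s ∃m (H(s) ∧ H(m)))) ∨ (∃q ∃p (H(q) ∨ H(p)))
Push ¬ through the quantifiers and connectives to reach negation normal form:
  (∀r ∃t (H(r) ∧ H(t))) ∧ (∀s ∀m (¬H(s) ∨ ¬H(m))) ∨ (∃q ∃p (H(q) ∨ H(p)))
All bound variables are already distinct, so no renaming is needed.
Extract every quantifier outward, since the variables are now distinct and don't occur free across branches:
  ∀r ∃t ∀s ∀m ∃q ∃p (H(r) ∧ H(t) ∧ (¬H(s) ∨ ¬H(m)) ∨ H(q) ∨ H(p))
The quantifier ∃q sits under an even number of negations (counting the antecedent side of each →), so it remains existential.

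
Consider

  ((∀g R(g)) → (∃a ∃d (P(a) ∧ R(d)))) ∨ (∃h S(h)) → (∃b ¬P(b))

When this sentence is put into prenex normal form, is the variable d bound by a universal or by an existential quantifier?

universal

Rewrite implications/biconditionals: A → B as ¬A ∨ B.
  ¬(¬(∀g R(g)) ∨ (∃a ∃d (P(a) ∧ R(d))) ∨ (∃h S(h))) ∨ (∃b ¬P(b))
Drive negations inward (¬∀x A ≡ ∃x ¬A, ¬∃x A ≡ ∀x ¬A, De Morgan for ∧/∨):
  (∀g R(g)) ∧ (∀a ∀d (¬P(a) ∨ ¬R(d))) ∧ (∀h ¬S(h)) ∨ (∃b ¬P(b))
All bound variables are already distinct, so no renaming is needed.
Finally move all quantifiers to the prefix:
  ∀g ∀a ∀d ∀h ∃b (R(g) ∧ (¬P(a) ∨ ¬R(d)) ∧ ¬S(h) ∨ ¬P(b))
The quantifier ∃d sits under an odd number of negations (counting the antecedent side of each →), so it flips to ∀d.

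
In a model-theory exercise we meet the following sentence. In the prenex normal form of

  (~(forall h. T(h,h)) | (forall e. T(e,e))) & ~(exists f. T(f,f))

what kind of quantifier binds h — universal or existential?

existential

Push ¬ through the quantifiers and connectives to reach negation normal form:
  ((exists h. ~T(h,h)) | (forall e. T(e,e))) & (forall f. ~T(f,f))
All bound variables are already distinct, so no renaming is needed.
Finally move all quantifiers to the prefix:
  exists h. forall e. forall f. ((~T(h,h) | T(e,e)) & ~T(f,f))
The quantifier forall h sits under an odd number of negations, so it flips to exists h.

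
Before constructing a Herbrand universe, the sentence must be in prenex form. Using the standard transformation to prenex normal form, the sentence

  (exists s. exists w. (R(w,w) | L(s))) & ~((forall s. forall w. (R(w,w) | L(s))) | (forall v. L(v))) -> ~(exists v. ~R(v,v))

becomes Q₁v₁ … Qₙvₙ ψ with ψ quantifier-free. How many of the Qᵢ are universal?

6

Rewrite implications/biconditionals: A → B as ¬A ∨ B.
  ~((exists s. exists w. (R(w,w) | L(s))) & ~((forall s. forall w. (R(w,w) | L(s))) | (forall v. L(v)))) | ~(exists v. ~R(v,v))
Move each ¬ inward, flipping quantifiers it crosses:
  (forall s. forall w. (~R(w,w) & ~L(s))) | (forall s. forall w. (R(w,w) | L(s))) | (forall v. L(v)) | (forall v. R(v,v))
Give each quantifier a distinct variable: s↦y1, w↦u1, v↦w1.
  (forall s. forall w. (~R(w,w) & ~L(s))) | (forall y1. forall u1. (R(u1,u1) | L(y1))) | (forall v. L(v)) | (forall w1. R(w1,w1))
Pull the quantifiers to the front (each side's bound variable is not free in the other side):
  forall s. forall w. forall y1. forall u1. forall v. forall w1. (~R(w,w) & ~L(s) | R(u1,u1) | L(y1) | L(v) | R(w1,w1))
The prefix is forall s forall w forall y1 forall u1 forall v forall w1: 6 universal, 0 existential.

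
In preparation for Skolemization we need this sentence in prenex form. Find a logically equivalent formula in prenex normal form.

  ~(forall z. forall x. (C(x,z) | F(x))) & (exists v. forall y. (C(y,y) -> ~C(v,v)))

exists z. exists x. exists v. forall y. (~C(x,z) & ~F(x) & (~C(y,y) | ~C(v,v)))

First replace A → B with ¬A ∨ B.
  ~(forall z. forall x. (C(x,z) | F(x))) & (exists v. forall y. (~C(y,y) | ~C(v,v)))
Push ¬ through the quantifiers and connectives to reach negation normal form:
  (exists z. exists x. (~C(x,z) & ~F(x))) & (exists v. forall y. (~C(y,y) | ~C(v,v)))
Pull the quantifiers to the front (each side's bound variable is not free in the other side):
  exists z. exists x. exists v. forall y. (~C(x,z) & ~F(x) & (~C(y,y) | ~C(v,v)))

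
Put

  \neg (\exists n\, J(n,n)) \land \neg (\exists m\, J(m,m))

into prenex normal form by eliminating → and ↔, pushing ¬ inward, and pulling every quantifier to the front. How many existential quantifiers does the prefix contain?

Move each ¬ inward, flipping quantifiers it crosses:
  (\forall n\, \neg J(n,n)) \land (\forall m\, \neg J(m,m))
All bound variables are already distinct, so no renaming is needed.
Pull the quantifiers to the front (each side's bound variable is not free in the other side):
  \forall n\, \forall m\, (\neg J(n,n) \land \neg J(m,m))
The prefix is \forall n \forall m: 2 universal, 0 existential.

0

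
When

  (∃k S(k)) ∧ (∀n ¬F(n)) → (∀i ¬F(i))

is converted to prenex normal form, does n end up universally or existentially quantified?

Eliminate → and ↔ using ¬ and ∨.
  ¬((∃k S(k)) ∧ (∀n ¬F(n))) ∨ (∀i ¬F(i))
Push ¬ through the quantifiers and connectives to reach negation normal form:
  (∀k ¬S(k)) ∨ (∃n F(n)) ∨ (∀i ¬F(i))
All bound variables are already distinct, so no renaming is needed.
Pull the quantifiers to the front (each side's bound variable is not free in the other side):
  ∀k ∃n ∀i (¬S(k) ∨ F(n) ∨ ¬F(i))
The quantifier ∀n sits under an odd number of negations (counting the antecedent side of each →), so it flips to ∃n.

existential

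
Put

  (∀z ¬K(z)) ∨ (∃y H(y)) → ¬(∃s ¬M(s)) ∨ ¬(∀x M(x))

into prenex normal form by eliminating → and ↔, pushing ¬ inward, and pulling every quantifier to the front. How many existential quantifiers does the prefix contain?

First replace A → B with ¬A ∨ B.
  ¬((∀z ¬K(z)) ∨ (∃y H(y))) ∨ ¬(∃s ¬M(s)) ∨ ¬(∀x M(x))
Drive negations inward (¬∀x A ≡ ∃x ¬A, ¬∃x A ≡ ∀x ¬A, De Morgan for ∧/∨):
  (∃z K(z)) ∧ (∀y ¬H(y)) ∨ (∀s M(s)) ∨ (∃x ¬M(x))
All bound variables are already distinct, so no renaming is needed.
Extract every quantifier outward, since the variables are now distinct and don't occur free across branches:
  ∃z ∀y ∀s ∃x (K(z) ∧ ¬H(y) ∨ M(s) ∨ ¬M(x))
The prefix is ∃z ∀y ∀s ∃x: 2 universal, 2 existential.

2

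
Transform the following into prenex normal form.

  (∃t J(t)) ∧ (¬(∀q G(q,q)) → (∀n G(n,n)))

∃t ∀q ∀n (J(t) ∧ (G(q,q) ∨ G(n,n)))

Rewrite implications/biconditionals: A → B as ¬A ∨ B.
  (∃t J(t)) ∧ (¬¬(∀q G(q,q)) ∨ (∀n G(n,n)))
Drive negations inward (¬∀x A ≡ ∃x ¬A, ¬∃x A ≡ ∀x ¬A, De Morgan for ∧/∨):
  (∃t J(t)) ∧ ((∀q G(q,q)) ∨ (∀n G(n,n)))
Finally move all quantifiers to the prefix:
  ∃t ∀q ∀n (J(t) ∧ (G(q,q) ∨ G(n,n)))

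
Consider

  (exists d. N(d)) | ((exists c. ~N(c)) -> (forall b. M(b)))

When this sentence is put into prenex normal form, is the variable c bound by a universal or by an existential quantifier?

Rewrite implications/biconditionals: A → B as ¬A ∨ B.
  (exists d. N(d)) | ~(exists c. ~N(c)) | (forall b. M(b))
Push ¬ through the quantifiers and connectives to reach negation normal form:
  (exists d. N(d)) | (forall c. N(c)) | (forall b. M(b))
All bound variables are already distinct, so no renaming is needed.
Pull the quantifiers to the front (each side's bound variable is not free in the other side):
  exists d. forall c. forall b. (N(d) | N(c) | M(b))
The quantifier exists c sits under an odd number of negations (counting the antecedent side of each →), so it flips to forall c.

universal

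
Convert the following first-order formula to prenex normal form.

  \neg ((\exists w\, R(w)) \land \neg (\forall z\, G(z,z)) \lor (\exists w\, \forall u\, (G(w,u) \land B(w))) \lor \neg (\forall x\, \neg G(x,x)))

\forall w\, \forall z\, \forall v1\, \exists u\, \forall x\, ((\neg R(w) \lor G(z,z)) \land (\neg G(v1,u) \lor \neg B(v1)) \land \neg G(x,x))

Drive negations inward (¬∀x A ≡ ∃x ¬A, ¬∃x A ≡ ∀x ¬A, De Morgan for ∧/∨):
  ((\forall w\, \neg R(w)) \lor (\forall z\, G(z,z))) \land (\forall w\, \exists u\, (\neg G(w,u) \lor \neg B(w))) \land (\forall x\, \neg G(x,x))
Rename bound variables to avoid capture: w↦v1.
  ((\forall w\, \neg R(w)) \lor (\forall z\, G(z,z))) \land (\forall v1\, \exists u\, (\neg G(v1,u) \lor \neg B(v1))) \land (\forall x\, \neg G(x,x))
Finally move all quantifiers to the prefix:
  \forall w\, \forall z\, \forall v1\, \exists u\, \forall x\, ((\neg R(w) \lor G(z,z)) \land (\neg G(v1,u) \lor \neg B(v1)) \land \neg G(x,x))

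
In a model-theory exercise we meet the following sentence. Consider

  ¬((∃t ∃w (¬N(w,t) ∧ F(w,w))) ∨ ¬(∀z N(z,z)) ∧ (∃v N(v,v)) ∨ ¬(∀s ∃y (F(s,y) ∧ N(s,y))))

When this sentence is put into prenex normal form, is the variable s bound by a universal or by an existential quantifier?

Drive negations inward (¬∀x A ≡ ∃x ¬A, ¬∃x A ≡ ∀x ¬A, De Morgan for ∧/∨):
  (∀t ∀w (N(w,t) ∨ ¬F(w,w))) ∧ ((∀z N(z,z)) ∨ (∀v ¬N(v,v))) ∧ (∀s ∃y (F(s,y) ∧ N(s,y)))
Finally move all quantifiers to the prefix:
  ∀t ∀w ∀z ∀v ∀s ∃y ((N(w,t) ∨ ¬F(w,w)) ∧ (N(z,z) ∨ ¬N(v,v)) ∧ F(s,y) ∧ N(s,y))
The quantifier ∀s sits under an even number of negations, so it remains universal.

universal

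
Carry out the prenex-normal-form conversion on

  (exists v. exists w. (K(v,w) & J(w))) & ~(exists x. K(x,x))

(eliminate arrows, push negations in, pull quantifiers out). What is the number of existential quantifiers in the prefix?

2

Push ¬ through the quantifiers and connectives to reach negation normal form:
  (exists v. exists w. (K(v,w) & J(w))) & (forall x. ~K(x,x))
Finally move all quantifiers to the prefix:
  exists v. exists w. forall x. (K(v,w) & J(w) & ~K(x,x))
The prefix is exists v exists w forall x: 1 universal, 2 existential.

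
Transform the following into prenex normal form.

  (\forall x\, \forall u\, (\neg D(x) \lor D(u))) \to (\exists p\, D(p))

Rewrite implications/biconditionals: A → B as ¬A ∨ B.
  \neg (\forall x\, \forall u\, (\neg D(x) \lor D(u))) \lor (\exists p\, D(p))
Drive negations inward (¬∀x A ≡ ∃x ¬A, ¬∃x A ≡ ∀x ¬A, De Morgan for ∧/∨):
  (\exists x\, \exists u\, (D(x) \land \neg D(u))) \lor (\exists p\, D(p))
All bound variables are already distinct, so no renaming is needed.
Finally move all quantifiers to the prefix:
  \exists x\, \exists u\, \exists p\, (D(x) \land \neg D(u) \lor D(p))

\exists x\, \exists u\, \exists p\, (D(x) \land \neg D(u) \lor D(p))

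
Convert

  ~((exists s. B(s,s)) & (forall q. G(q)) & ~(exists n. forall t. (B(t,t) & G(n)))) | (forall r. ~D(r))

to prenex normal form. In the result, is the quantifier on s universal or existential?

Drive negations inward (¬∀x A ≡ ∃x ¬A, ¬∃x A ≡ ∀x ¬A, De Morgan for ∧/∨):
  (forall s. ~B(s,s)) | (exists q. ~G(q)) | (exists n. forall t. (B(t,t) & G(n))) | (forall r. ~D(r))
Pull the quantifiers to the front (each side's bound variable is not free in the other side):
  forall s. exists q. exists n. forall t. forall r. (~B(s,s) | ~G(q) | B(t,t) & G(n) | ~D(r))
The quantifier exists s sits under an odd number of negations, so it flips to forall s.

universal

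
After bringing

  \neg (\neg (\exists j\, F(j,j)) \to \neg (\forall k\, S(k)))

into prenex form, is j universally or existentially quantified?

universal

Eliminate → and ↔ using ¬ and ∨.
  \neg (\neg \neg (\exists j\, F(j,j)) \lor \neg (\forall k\, S(k)))
Push ¬ through the quantifiers and connectives to reach negation normal form:
  (\forall j\, \neg F(j,j)) \land (\forall k\, S(k))
All bound variables are already distinct, so no renaming is needed.
Finally move all quantifiers to the prefix:
  \forall j\, \forall k\, (\neg F(j,j) \land S(k))
The quantifier \exists j sits under an odd number of negations (counting the antecedent side of each →), so it flips to \forall j.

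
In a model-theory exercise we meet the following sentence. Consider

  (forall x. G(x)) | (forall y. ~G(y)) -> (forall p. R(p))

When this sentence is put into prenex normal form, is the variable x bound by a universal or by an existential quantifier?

First replace A → B with ¬A ∨ B.
  ~((forall x. G(x)) | (forall y. ~G(y))) | (forall p. R(p))
Push ¬ through the quantifiers and connectives to reach negation normal form:
  (exists x. ~G(x)) & (exists y. G(y)) | (forall p. R(p))
All bound variables are already distinct, so no renaming is needed.
Extract every quantifier outward, since the variables are now distinct and don't occur free across branches:
  exists x. exists y. forall p. (~G(x) & G(y) | R(p))
The quantifier forall x sits under an odd number of negations (counting the antecedent side of each →), so it flips to exists x.

existential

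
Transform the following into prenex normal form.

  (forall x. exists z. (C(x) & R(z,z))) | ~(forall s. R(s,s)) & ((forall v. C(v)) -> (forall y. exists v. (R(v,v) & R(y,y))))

forall x. exists z. exists s. exists v. forall y. exists w1. (C(x) & R(z,z) | ~R(s,s) & (~C(v) | R(w1,w1) & R(y,y)))

First replace A → B with ¬A ∨ B.
  (forall x. exists z. (C(x) & R(z,z))) | ~(forall s. R(s,s)) & (~(forall v. C(v)) | (forall y. exists v. (R(v,v) & R(y,y))))
Push ¬ through the quantifiers and connectives to reach negation normal form:
  (forall x. exists z. (C(x) & R(z,z))) | (exists s. ~R(s,s)) & ((exists v. ~C(v)) | (forall y. exists v. (R(v,v) & R(y,y))))
Give each quantifier a distinct variable: v↦w1.
  (forall x. exists z. (C(x) & R(z,z))) | (exists s. ~R(s,s)) & ((exists v. ~C(v)) | (forall y. exists w1. (R(w1,w1) & R(y,y))))
Pull the quantifiers to the front (each side's bound variable is not free in the other side):
  forall x. exists z. exists s. exists v. forall y. exists w1. (C(x) & R(z,z) | ~R(s,s) & (~C(v) | R(w1,w1) & R(y,y)))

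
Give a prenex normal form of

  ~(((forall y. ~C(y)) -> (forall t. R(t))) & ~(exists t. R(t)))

Rewrite implications/biconditionals: A → B as ¬A ∨ B.
  ~((~(forall y. ~C(y)) | (forall t. R(t))) & ~(exists t. R(t)))
Drive negations inward (¬∀x A ≡ ∃x ¬A, ¬∃x A ≡ ∀x ¬A, De Morgan for ∧/∨):
  (forall y. ~C(y)) & (exists t. ~R(t)) | (exists t. R(t))
Give each quantifier a distinct variable: t↦y1.
  (forall y. ~C(y)) & (exists t. ~R(t)) | (exists y1. R(y1))
Finally move all quantifiers to the prefix:
  forall y. exists t. exists y1. (~C(y) & ~R(t) | R(y1))

forall y. exists t. exists y1. (~C(y) & ~R(t) | R(y1))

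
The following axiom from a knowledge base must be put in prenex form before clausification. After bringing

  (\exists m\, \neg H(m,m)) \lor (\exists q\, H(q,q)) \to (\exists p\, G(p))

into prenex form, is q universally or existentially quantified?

Eliminate → and ↔ using ¬ and ∨.
  \neg ((\exists m\, \neg H(m,m)) \lor (\exists q\, H(q,q))) \lor (\exists p\, G(p))
Push ¬ through the quantifiers and connectives to reach negation normal form:
  (\forall m\, H(m,m)) \land (\forall q\, \neg H(q,q)) \lor (\exists p\, G(p))
All bound variables are already distinct, so no renaming is needed.
Finally move all quantifiers to the prefix:
  \forall m\, \forall q\, \exists p\, (H(m,m) \land \neg H(q,q) \lor G(p))
The quantifier \exists q sits under an odd number of negations (counting the antecedent side of each →), so it flips to \forall q.

universal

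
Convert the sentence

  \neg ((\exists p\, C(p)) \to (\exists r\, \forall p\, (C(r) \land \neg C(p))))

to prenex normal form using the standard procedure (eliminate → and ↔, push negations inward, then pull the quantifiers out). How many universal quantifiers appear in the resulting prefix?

Rewrite implications/biconditionals: A → B as ¬A ∨ B.
  \neg (\neg (\exists p\, C(p)) \lor (\exists r\, \forall p\, (C(r) \land \neg C(p))))
Push ¬ through the quantifiers and connectives to reach negation normal form:
  (\exists p\, C(p)) \land (\forall r\, \exists p\, (\neg C(r) \lor C(p)))
Standardize variables apart so no two quantifiers bind the same name: p↦y1.
  (\exists p\, C(p)) \land (\forall r\, \exists y1\, (\neg C(r) \lor C(y1)))
Finally move all quantifiers to the prefix:
  \exists p\, \forall r\, \exists y1\, (C(p) \land (\neg C(r) \lor C(y1)))
The prefix is \exists p \forall r \exists y1: 1 universal, 2 existential.

1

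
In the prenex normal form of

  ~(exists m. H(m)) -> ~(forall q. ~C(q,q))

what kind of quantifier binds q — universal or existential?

existential

Eliminate → and ↔ using ¬ and ∨.
  ~~(exists m. H(m)) | ~(forall q. ~C(q,q))
Drive negations inward (¬∀x A ≡ ∃x ¬A, ¬∃x A ≡ ∀x ¬A, De Morgan for ∧/∨):
  (exists m. H(m)) | (exists q. C(q,q))
All bound variables are already distinct, so no renaming is needed.
Finally move all quantifiers to the prefix:
  exists m. exists q. (H(m) | C(q,q))
The quantifier forall q sits under an odd number of negations (counting the antecedent side of each →), so it flips to exists q.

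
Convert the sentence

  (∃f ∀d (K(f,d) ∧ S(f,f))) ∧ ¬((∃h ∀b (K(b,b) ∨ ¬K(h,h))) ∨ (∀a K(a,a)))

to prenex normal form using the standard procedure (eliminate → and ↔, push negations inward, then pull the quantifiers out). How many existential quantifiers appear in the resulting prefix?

3

Drive negations inward (¬∀x A ≡ ∃x ¬A, ¬∃x A ≡ ∀x ¬A, De Morgan for ∧/∨):
  (∃f ∀d (K(f,d) ∧ S(f,f))) ∧ (∀h ∃b (¬K(b,b) ∧ K(h,h))) ∧ (∃a ¬K(a,a))
All bound variables are already distinct, so no renaming is needed.
Extract every quantifier outward, since the variables are now distinct and don't occur free across branches:
  ∃f ∀d ∀h ∃b ∃a (K(f,d) ∧ S(f,f) ∧ ¬K(b,b) ∧ K(h,h) ∧ ¬K(a,a))
The prefix is ∃f ∀d ∀h ∃b ∃a: 2 universal, 3 existential.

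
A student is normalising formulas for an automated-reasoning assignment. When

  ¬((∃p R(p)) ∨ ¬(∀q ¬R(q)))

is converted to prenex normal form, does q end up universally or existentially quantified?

Move each ¬ inward, flipping quantifiers it crosses:
  (∀p ¬R(p)) ∧ (∀q ¬R(q))
All bound variables are already distinct, so no renaming is needed.
Extract every quantifier outward, since the variables are now distinct and don't occur free across branches:
  ∀p ∀q (¬R(p) ∧ ¬R(q))
The quantifier ∀q sits under an even number of negations, so it remains universal.

universal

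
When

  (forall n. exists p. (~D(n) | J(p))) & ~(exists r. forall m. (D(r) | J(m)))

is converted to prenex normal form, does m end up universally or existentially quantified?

Move each ¬ inward, flipping quantifiers it crosses:
  (forall n. exists p. (~D(n) | J(p))) & (forall r. exists m. (~D(r) & ~J(m)))
Extract every quantifier outward, since the variables are now distinct and don't occur free across branches:
  forall n. exists p. forall r. exists m. ((~D(n) | J(p)) & ~D(r) & ~J(m))
The quantifier forall m sits under an odd number of negations, so it flips to exists m.

existential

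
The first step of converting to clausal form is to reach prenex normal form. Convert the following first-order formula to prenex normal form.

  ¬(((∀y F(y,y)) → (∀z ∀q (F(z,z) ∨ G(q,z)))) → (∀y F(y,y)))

First replace A → B with ¬A ∨ B.
  ¬(¬(¬(∀y F(y,y)) ∨ (∀z ∀q (F(z,z) ∨ G(q,z)))) ∨ (∀y F(y,y)))
Push ¬ through the quantifiers and connectives to reach negation normal form:
  ((∃y ¬F(y,y)) ∨ (∀z ∀q (F(z,z) ∨ G(q,z)))) ∧ (∃y ¬F(y,y))
Rename bound variables to avoid capture: y↦a.
  ((∃y ¬F(y,y)) ∨ (∀z ∀q (F(z,z) ∨ G(q,z)))) ∧ (∃a ¬F(a,a))
Pull the quantifiers to the front (each side's bound variable is not free in the other side):
  ∃y ∀z ∀q ∃a ((¬F(y,y) ∨ F(z,z) ∨ G(q,z)) ∧ ¬F(a,a))

∃y ∀z ∀q ∃a ((¬F(y,y) ∨ F(z,z) ∨ G(q,z)) ∧ ¬F(a,a))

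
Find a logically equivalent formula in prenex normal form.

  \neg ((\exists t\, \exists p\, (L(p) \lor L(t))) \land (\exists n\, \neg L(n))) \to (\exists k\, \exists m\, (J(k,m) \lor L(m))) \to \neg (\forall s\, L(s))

Rewrite implications/biconditionals: A → B as ¬A ∨ B.
  \neg \neg ((\exists t\, \exists p\, (L(p) \lor L(t))) \land (\exists n\, \neg L(n))) \lor \neg (\exists k\, \exists m\, (J(k,m) \lor L(m))) \lor \neg (\forall s\, L(s))
Move each ¬ inward, flipping quantifiers it crosses:
  (\exists t\, \exists p\, (L(p) \lor L(t))) \land (\exists n\, \neg L(n)) \lor (\forall k\, \forall m\, (\neg J(k,m) \land \neg L(m))) \lor (\exists s\, \neg L(s))
All bound variables are already distinct, so no renaming is needed.
Pull the quantifiers to the front (each side's bound variable is not free in the other side):
  \exists t\, \exists p\, \exists n\, \forall k\, \forall m\, \exists s\, ((L(p) \lor L(t)) \land \neg L(n) \lor \neg J(k,m) \land \neg L(m) \lor \neg L(s))

\exists t\, \exists p\, \exists n\, \forall k\, \forall m\, \exists s\, ((L(p) \lor L(t)) \land \neg L(n) \lor \neg J(k,m) \land \neg L(m) \lor \neg L(s))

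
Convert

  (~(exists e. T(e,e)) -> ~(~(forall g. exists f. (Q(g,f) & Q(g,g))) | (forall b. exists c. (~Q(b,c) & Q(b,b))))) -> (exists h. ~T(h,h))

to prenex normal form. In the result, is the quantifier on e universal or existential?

Rewrite implications/biconditionals: A → B as ¬A ∨ B.
  ~(~~(exists e. T(e,e)) | ~(~(forall g. exists f. (Q(g,f) & Q(g,g))) | (forall b. exists c. (~Q(b,c) & Q(b,b))))) | (exists h. ~T(h,h))
Drive negations inward (¬∀x A ≡ ∃x ¬A, ¬∃x A ≡ ∀x ¬A, De Morgan for ∧/∨):
  (forall e. ~T(e,e)) & ((exists g. forall f. (~Q(g,f) | ~Q(g,g))) | (forall b. exists c. (~Q(b,c) & Q(b,b)))) | (exists h. ~T(h,h))
All bound variables are already distinct, so no renaming is needed.
Extract every quantifier outward, since the variables are now distinct and don't occur free across branches:
  forall e. exists g. forall f. forall b. exists c. exists h. (~T(e,e) & (~Q(g,f) | ~Q(g,g) | ~Q(b,c) & Q(b,b)) | ~T(h,h))
The quantifier exists e sits under an odd number of negations (counting the antecedent side of each →), so it flips to forall e.

universal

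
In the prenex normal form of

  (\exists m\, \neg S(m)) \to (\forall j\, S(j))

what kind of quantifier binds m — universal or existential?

universal

Rewrite implications/biconditionals: A → B as ¬A ∨ B.
  \neg (\exists m\, \neg S(m)) \lor (\forall j\, S(j))
Push ¬ through the quantifiers and connectives to reach negation normal form:
  (\forall m\, S(m)) \lor (\forall j\, S(j))
All bound variables are already distinct, so no renaming is needed.
Pull the quantifiers to the front (each side's bound variable is not free in the other side):
  \forall m\, \forall j\, (S(m) \lor S(j))
The quantifier \exists m sits under an odd number of negations (counting the antecedent side of each →), so it flips to \forall m.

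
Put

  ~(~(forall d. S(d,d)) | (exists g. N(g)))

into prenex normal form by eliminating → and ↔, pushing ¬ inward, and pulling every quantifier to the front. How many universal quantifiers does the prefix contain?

Push ¬ through the quantifiers and connectives to reach negation normal form:
  (forall d. S(d,d)) & (forall g. ~N(g))
All bound variables are already distinct, so no renaming is needed.
Finally move all quantifiers to the prefix:
  forall d. forall g. (S(d,d) & ~N(g))
The prefix is forall d forall g: 2 universal, 0 existential.

2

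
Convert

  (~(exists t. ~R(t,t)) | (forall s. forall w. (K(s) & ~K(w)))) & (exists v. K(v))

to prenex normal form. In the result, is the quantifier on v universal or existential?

existential

Push ¬ through the quantifiers and connectives to reach negation normal form:
  ((forall t. R(t,t)) | (forall s. forall w. (K(s) & ~K(w)))) & (exists v. K(v))
All bound variables are already distinct, so no renaming is needed.
Pull the quantifiers to the front (each side's bound variable is not free in the other side):
  forall t. forall s. forall w. exists v. ((R(t,t) | K(s) & ~K(w)) & K(v))
The quantifier exists v sits under an even number of negations, so it remains existential.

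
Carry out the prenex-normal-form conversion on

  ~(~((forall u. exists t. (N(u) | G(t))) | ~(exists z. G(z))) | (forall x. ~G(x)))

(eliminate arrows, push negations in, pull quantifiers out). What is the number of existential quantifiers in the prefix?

Push ¬ through the quantifiers and connectives to reach negation normal form:
  ((forall u. exists t. (N(u) | G(t))) | (forall z. ~G(z))) & (exists x. G(x))
Extract every quantifier outward, since the variables are now distinct and don't occur free across branches:
  forall u. exists t. forall z. exists x. ((N(u) | G(t) | ~G(z)) & G(x))
The prefix is forall u exists t forall z exists x: 2 universal, 2 existential.

2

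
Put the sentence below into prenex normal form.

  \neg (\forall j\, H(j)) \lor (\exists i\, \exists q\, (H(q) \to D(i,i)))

Rewrite implications/biconditionals: A → B as ¬A ∨ B.
  \neg (\forall j\, H(j)) \lor (\exists i\, \exists q\, (\neg H(q) \lor D(i,i)))
Push ¬ through the quantifiers and connectives to reach negation normal form:
  (\exists j\, \neg H(j)) \lor (\exists i\, \exists q\, (\neg H(q) \lor D(i,i)))
All bound variables are already distinct, so no renaming is needed.
Extract every quantifier outward, since the variables are now distinct and don't occur free across branches:
  \exists j\, \exists i\, \exists q\, (\neg H(j) \lor \neg H(q) \lor D(i,i))

\exists j\, \exists i\, \exists q\, (\neg H(j) \lor \neg H(q) \lor D(i,i))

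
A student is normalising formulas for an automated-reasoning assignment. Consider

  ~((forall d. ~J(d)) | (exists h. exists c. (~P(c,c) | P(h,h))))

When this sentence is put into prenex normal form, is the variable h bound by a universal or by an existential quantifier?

Move each ¬ inward, flipping quantifiers it crosses:
  (exists d. J(d)) & (forall h. forall c. (P(c,c) & ~P(h,h)))
Extract every quantifier outward, since the variables are now distinct and don't occur free across branches:
  exists d. forall h. forall c. (J(d) & P(c,c) & ~P(h,h))
The quantifier exists h sits under an odd number of negations, so it flips to forall h.

universal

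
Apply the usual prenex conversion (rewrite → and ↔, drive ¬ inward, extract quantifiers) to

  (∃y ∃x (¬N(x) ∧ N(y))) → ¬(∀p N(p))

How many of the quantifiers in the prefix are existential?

1

Eliminate → and ↔ using ¬ and ∨.
  ¬(∃y ∃x (¬N(x) ∧ N(y))) ∨ ¬(∀p N(p))
Drive negations inward (¬∀x A ≡ ∃x ¬A, ¬∃x A ≡ ∀x ¬A, De Morgan for ∧/∨):
  (∀y ∀x (N(x) ∨ ¬N(y))) ∨ (∃p ¬N(p))
All bound variables are already distinct, so no renaming is needed.
Extract every quantifier outward, since the variables are now distinct and don't occur free across branches:
  ∀y ∀x ∃p (N(x) ∨ ¬N(y) ∨ ¬N(p))
The prefix is ∀y ∀x ∃p: 2 universal, 1 existential.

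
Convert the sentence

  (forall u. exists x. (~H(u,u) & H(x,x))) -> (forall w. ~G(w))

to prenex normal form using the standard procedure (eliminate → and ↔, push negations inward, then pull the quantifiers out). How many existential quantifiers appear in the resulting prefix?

Rewrite implications/biconditionals: A → B as ¬A ∨ B.
  ~(forall u. exists x. (~H(u,u) & H(x,x))) | (forall w. ~G(w))
Move each ¬ inward, flipping quantifiers it crosses:
  (exists u. forall x. (H(u,u) | ~H(x,x))) | (forall w. ~G(w))
All bound variables are already distinct, so no renaming is needed.
Pull the quantifiers to the front (each side's bound variable is not free in the other side):
  exists u. forall x. forall w. (H(u,u) | ~H(x,x) | ~G(w))
The prefix is exists u forall x forall w: 2 universal, 1 existential.

1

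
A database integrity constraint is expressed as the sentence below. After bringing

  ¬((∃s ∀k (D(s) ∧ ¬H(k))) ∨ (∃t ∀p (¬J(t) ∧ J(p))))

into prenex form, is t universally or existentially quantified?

universal

Push ¬ through the quantifiers and connectives to reach negation normal form:
  (∀s ∃k (¬D(s) ∨ H(k))) ∧ (∀t ∃p (J(t) ∨ ¬J(p)))
All bound variables are already distinct, so no renaming is needed.
Extract every quantifier outward, since the variables are now distinct and don't occur free across branches:
  ∀s ∃k ∀t ∃p ((¬D(s) ∨ H(k)) ∧ (J(t) ∨ ¬J(p)))
The quantifier ∃t sits under an odd number of negations, so it flips to ∀t.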